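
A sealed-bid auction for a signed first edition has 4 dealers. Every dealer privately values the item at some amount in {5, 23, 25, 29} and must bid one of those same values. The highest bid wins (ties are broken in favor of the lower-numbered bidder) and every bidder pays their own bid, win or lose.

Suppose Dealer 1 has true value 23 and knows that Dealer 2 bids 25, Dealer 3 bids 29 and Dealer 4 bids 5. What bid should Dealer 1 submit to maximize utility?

5

Bid 5: loses but pays 5, utility -5.
Bid 23: loses but pays 23, utility -23.
Bid 25: loses but pays 25, utility -25.
Bid 29: wins, pays 29, utility 23 - 29 = -6.
The best choice is 5 with utility -5.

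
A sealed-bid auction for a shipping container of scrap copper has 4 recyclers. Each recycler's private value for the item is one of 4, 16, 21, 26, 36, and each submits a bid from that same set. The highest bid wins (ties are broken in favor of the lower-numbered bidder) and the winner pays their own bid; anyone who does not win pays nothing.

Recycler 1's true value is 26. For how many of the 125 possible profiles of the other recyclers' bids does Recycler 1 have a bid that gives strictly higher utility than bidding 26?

27

Others bid (4, 4, 4): truth gives 0; bid 4 gives 22 > 0. Violating.
Others bid (4, 4, 16): truth gives 0; bid 16 gives 10 > 0. Violating.
Others bid (4, 4, 21): truth gives 0; bid 21 gives 5 > 0. Violating.
Others bid (4, 16, 4): truth gives 0; bid 16 gives 10 > 0. Violating.
Others bid (4, 4, 26): truth gives 0; no alternative beats it.
Others bid (4, 4, 36): truth gives 0; no alternative beats it.
(Checking all 125 profiles: 27 have a profitable deviation, 98 do not.)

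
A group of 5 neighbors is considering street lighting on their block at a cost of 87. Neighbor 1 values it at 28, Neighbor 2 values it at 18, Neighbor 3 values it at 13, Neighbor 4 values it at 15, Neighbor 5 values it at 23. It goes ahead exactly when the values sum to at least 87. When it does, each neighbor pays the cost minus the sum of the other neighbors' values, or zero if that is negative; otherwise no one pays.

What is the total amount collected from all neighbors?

Total value 97 ≥ cost 87, so it is built.
Neighbor 1: others sum to 69; max(0, 87 - 69) = 18.
Neighbor 2: others sum to 79; max(0, 87 - 79) = 8.
Neighbor 3: others sum to 84; max(0, 87 - 84) = 3.
Neighbor 4: others sum to 82; max(0, 87 - 82) = 5.
Neighbor 5: others sum to 74; max(0, 87 - 74) = 13.
Total collected = 18 + 8 + 3 + 5 + 13 = 47.

47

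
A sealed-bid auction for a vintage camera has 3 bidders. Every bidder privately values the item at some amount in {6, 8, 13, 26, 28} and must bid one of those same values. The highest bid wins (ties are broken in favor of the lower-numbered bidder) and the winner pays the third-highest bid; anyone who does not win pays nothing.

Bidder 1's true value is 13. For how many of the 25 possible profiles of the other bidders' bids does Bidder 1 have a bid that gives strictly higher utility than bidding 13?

Others bid (6, 26): truth gives 0; bid 26 gives 7 > 0. Violating.
Others bid (6, 28): truth gives 0; bid 28 gives 7 > 0. Violating.
Others bid (8, 26): truth gives 0; bid 26 gives 5 > 0. Violating.
Others bid (8, 28): truth gives 0; bid 28 gives 5 > 0. Violating.
Others bid (6, 6): truth gives 7; no alternative beats it.
Others bid (6, 8): truth gives 7; no alternative beats it.
(Checking all 25 profiles: 8 have a profitable deviation, 17 do not.)

8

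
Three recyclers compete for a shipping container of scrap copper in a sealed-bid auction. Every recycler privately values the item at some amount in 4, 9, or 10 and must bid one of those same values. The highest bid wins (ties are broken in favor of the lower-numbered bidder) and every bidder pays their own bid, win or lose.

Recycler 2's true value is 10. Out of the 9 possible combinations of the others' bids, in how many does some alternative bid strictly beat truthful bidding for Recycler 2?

5

Others bid (4, 4): truth gives 0; bid 9 gives 1 > 0. Violating.
Others bid (4, 9): truth gives 0; bid 9 gives 1 > 0. Violating.
Others bid (10, 4): truth gives -10; bid 4 gives -4 > -10. Violating.
Others bid (10, 9): truth gives -10; bid 4 gives -4 > -10. Violating.
Others bid (4, 10): truth gives 0; no alternative beats it.
Others bid (9, 4): truth gives 0; no alternative beats it.
(Checking all 9 profiles: 5 have a profitable deviation, 4 do not.)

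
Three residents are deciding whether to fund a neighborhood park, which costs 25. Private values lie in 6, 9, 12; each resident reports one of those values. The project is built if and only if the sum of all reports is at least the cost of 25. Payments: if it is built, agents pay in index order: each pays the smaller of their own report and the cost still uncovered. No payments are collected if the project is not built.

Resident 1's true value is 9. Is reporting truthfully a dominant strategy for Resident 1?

No

Consider the case where Resident 2 reports 9 and Resident 3 reports 12.
Truthful report 9: project built, pays 9, utility 9 - 9 = 0.
Report 6 instead: project built, pays 6, utility 9 - 6 = 3.
Since 3 > 0, reporting 6 is strictly better here, so truthful reporting is not dominant.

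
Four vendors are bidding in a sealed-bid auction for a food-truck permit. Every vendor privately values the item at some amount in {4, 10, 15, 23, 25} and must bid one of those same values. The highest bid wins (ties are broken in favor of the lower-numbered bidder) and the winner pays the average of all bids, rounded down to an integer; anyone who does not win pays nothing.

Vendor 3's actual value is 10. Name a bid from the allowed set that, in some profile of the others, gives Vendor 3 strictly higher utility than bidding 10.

Suppose Vendor 1 bids 4, Vendor 2 bids 4 and Vendor 4 bids 15.
Bid 10: loses, pays 0, utility 0.
Bid 15: wins, pays 9, utility 10 - 9 = 1.
So bidding 15 beats truth here (1 > 0).

15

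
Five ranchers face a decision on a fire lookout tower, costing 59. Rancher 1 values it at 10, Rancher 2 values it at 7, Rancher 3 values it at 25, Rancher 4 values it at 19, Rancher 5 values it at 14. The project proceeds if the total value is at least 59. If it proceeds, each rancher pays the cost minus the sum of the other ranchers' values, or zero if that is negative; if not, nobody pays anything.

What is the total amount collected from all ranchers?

12

Total value 75 ≥ cost 59, so it is built.
Rancher 1: others sum to 65; max(0, 59 - 65) = 0.
Rancher 2: others sum to 68; max(0, 59 - 68) = 0.
Rancher 3: others sum to 50; max(0, 59 - 50) = 9.
Rancher 4: others sum to 56; max(0, 59 - 56) = 3.
Rancher 5: others sum to 61; max(0, 59 - 61) = 0.
Total collected = 0 + 0 + 9 + 3 + 0 = 12.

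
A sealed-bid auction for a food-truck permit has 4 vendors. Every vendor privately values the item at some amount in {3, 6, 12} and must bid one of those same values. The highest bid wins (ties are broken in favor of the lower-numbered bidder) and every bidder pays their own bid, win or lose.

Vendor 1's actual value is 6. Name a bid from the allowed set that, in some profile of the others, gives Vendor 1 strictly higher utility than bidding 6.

Suppose Vendor 2 bids 3, Vendor 3 bids 3 and Vendor 4 bids 3.
Bid 6: wins, pays 6, utility 6 - 6 = 0.
Bid 3: wins, pays 3, utility 6 - 3 = 3.
So bidding 3 beats truth here (3 > 0).

3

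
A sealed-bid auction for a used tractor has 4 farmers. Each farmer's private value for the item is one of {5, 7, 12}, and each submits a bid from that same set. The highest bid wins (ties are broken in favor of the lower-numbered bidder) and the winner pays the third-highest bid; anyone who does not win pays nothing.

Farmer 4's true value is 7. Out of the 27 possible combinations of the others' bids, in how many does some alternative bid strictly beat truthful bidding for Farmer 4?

3

Others bid (5, 5, 7): truth gives 0; bid 12 gives 2 > 0. Violating.
Others bid (5, 7, 5): truth gives 0; bid 12 gives 2 > 0. Violating.
Others bid (7, 5, 5): truth gives 0; bid 12 gives 2 > 0. Violating.
Others bid (5, 5, 5): truth gives 2; no alternative beats it.
Others bid (5, 5, 12): truth gives 0; no alternative beats it.
(Checking all 27 profiles: 3 have a profitable deviation, 24 do not.)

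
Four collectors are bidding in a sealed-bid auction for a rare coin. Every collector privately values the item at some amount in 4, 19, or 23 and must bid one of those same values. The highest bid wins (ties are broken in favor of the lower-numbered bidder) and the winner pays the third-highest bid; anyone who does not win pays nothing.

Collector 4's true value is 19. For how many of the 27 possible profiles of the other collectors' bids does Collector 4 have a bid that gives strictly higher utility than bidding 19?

Others bid (4, 4, 19): truth gives 0; bid 23 gives 15 > 0. Violating.
Others bid (4, 19, 4): truth gives 0; bid 23 gives 15 > 0. Violating.
Others bid (19, 4, 4): truth gives 0; bid 23 gives 15 > 0. Violating.
Others bid (4, 4, 4): truth gives 15; no alternative beats it.
Others bid (4, 4, 23): truth gives 0; no alternative beats it.
(Checking all 27 profiles: 3 have a profitable deviation, 24 do not.)

3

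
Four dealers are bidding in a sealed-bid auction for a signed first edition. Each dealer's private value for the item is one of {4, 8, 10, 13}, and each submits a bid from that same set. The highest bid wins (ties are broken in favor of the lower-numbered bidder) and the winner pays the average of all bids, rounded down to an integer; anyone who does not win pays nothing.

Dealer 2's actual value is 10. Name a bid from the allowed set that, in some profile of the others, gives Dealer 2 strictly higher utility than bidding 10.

Suppose Dealer 1 bids 4, Dealer 3 bids 4 and Dealer 4 bids 13.
Bid 10: loses, pays 0, utility 0.
Bid 13: wins, pays 8, utility 10 - 8 = 2.
So bidding 13 beats truth here (2 > 0).

13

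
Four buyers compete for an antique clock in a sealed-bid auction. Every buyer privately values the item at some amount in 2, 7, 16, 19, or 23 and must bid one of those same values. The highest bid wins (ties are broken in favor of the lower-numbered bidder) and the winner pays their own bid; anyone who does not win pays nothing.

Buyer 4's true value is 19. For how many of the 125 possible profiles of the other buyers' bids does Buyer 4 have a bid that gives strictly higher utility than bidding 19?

Others bid (2, 2, 2): truth gives 0; bid 7 gives 12 > 0. Violating.
Others bid (2, 2, 7): truth gives 0; bid 16 gives 3 > 0. Violating.
Others bid (2, 7, 2): truth gives 0; bid 16 gives 3 > 0. Violating.
Others bid (2, 7, 7): truth gives 0; bid 16 gives 3 > 0. Violating.
Others bid (2, 2, 16): truth gives 0; no alternative beats it.
Others bid (2, 2, 19): truth gives 0; no alternative beats it.
(Checking all 125 profiles: 8 have a profitable deviation, 117 do not.)

8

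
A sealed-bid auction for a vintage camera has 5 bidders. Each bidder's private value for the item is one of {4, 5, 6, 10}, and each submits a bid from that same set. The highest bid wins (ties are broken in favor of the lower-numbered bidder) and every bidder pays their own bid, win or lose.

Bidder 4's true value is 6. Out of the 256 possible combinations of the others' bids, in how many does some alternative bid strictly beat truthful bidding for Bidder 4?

Others bid (4, 4, 4, 4): truth gives 0; bid 5 gives 1 > 0. Violating.
Others bid (4, 4, 4, 5): truth gives 0; bid 5 gives 1 > 0. Violating.
Others bid (4, 4, 4, 10): truth gives -6; bid 4 gives -4 > -6. Violating.
Others bid (4, 4, 5, 10): truth gives -6; bid 4 gives -4 > -6. Violating.
Others bid (4, 4, 4, 6): truth gives 0; no alternative beats it.
Others bid (4, 4, 5, 4): truth gives 0; no alternative beats it.
(Checking all 256 profiles: 234 have a profitable deviation, 22 do not.)

234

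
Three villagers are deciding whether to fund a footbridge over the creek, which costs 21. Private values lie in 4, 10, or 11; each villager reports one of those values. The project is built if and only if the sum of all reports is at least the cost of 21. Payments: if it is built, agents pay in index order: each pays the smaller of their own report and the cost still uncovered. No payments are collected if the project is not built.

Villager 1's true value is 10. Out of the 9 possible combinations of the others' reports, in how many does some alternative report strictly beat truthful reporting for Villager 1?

Others report (10, 10): truth gives 0; report 4 gives 6 > 0. Violating.
Others report (10, 11): truth gives 0; report 4 gives 6 > 0. Violating.
Others report (11, 10): truth gives 0; report 4 gives 6 > 0. Violating.
Others report (11, 11): truth gives 0; report 4 gives 6 > 0. Violating.
Others report (4, 4): truth gives 0; no alternative beats it.
Others report (4, 10): truth gives 0; no alternative beats it.
(Checking all 9 profiles: 4 have a profitable deviation, 5 do not.)

4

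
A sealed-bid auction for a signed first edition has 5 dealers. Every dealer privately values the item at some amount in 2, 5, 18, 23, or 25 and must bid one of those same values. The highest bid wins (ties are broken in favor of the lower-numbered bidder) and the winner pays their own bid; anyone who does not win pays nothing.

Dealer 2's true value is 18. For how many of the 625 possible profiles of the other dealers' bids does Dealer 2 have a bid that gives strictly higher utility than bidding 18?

8

Others bid (2, 2, 2, 2): truth gives 0; bid 5 gives 13 > 0. Violating.
Others bid (2, 2, 2, 5): truth gives 0; bid 5 gives 13 > 0. Violating.
Others bid (2, 2, 5, 2): truth gives 0; bid 5 gives 13 > 0. Violating.
Others bid (2, 2, 5, 5): truth gives 0; bid 5 gives 13 > 0. Violating.
Others bid (2, 2, 2, 18): truth gives 0; no alternative beats it.
Others bid (2, 2, 2, 23): truth gives 0; no alternative beats it.
(Checking all 625 profiles: 8 have a profitable deviation, 617 do not.)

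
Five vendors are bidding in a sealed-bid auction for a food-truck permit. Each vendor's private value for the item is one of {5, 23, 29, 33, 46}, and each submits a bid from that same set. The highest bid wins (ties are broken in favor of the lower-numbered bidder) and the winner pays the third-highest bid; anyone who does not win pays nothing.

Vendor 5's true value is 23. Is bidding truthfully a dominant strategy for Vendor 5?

Consider the case where Vendor 1 bids 5, Vendor 2 bids 5, Vendor 3 bids 5 and Vendor 4 bids 23.
Truthful bid 23: loses, pays 0, utility 0.
Bid 29 instead: wins, pays 5, utility 23 - 5 = 18.
Since 18 > 0, bidding 29 is strictly better here, so truthful bidding is not dominant.

No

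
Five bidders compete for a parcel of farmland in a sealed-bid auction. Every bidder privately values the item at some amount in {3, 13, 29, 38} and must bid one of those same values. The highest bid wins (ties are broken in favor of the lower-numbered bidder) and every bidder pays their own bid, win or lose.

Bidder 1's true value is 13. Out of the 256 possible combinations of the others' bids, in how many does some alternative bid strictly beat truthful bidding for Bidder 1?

Others bid (3, 3, 3, 3): truth gives 0; bid 3 gives 10 > 0. Violating.
Others bid (3, 3, 3, 29): truth gives -13; bid 3 gives -3 > -13. Violating.
Others bid (3, 3, 3, 38): truth gives -13; bid 3 gives -3 > -13. Violating.
Others bid (3, 3, 13, 29): truth gives -13; bid 3 gives -3 > -13. Violating.
Others bid (3, 3, 3, 13): truth gives 0; no alternative beats it.
Others bid (3, 3, 13, 3): truth gives 0; no alternative beats it.
(Checking all 256 profiles: 241 have a profitable deviation, 15 do not.)

241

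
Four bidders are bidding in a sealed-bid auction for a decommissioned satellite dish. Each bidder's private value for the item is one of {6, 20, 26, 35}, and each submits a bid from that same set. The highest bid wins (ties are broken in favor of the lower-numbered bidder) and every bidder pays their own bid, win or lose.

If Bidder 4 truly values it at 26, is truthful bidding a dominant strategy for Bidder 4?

No

Consider the case where Bidder 1 bids 6, Bidder 2 bids 6 and Bidder 3 bids 6.
Truthful bid 26: wins, pays 26, utility 26 - 26 = 0.
Bid 20 instead: wins, pays 20, utility 26 - 20 = 6.
Since 6 > 0, bidding 20 is strictly better here, so truthful bidding is not dominant.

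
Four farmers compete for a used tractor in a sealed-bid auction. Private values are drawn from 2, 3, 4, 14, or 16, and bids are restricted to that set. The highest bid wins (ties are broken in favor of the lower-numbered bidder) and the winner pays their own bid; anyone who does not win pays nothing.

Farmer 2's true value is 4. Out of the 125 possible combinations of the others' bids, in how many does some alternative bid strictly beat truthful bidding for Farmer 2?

4

Others bid (2, 2, 2): truth gives 0; bid 3 gives 1 > 0. Violating.
Others bid (2, 2, 3): truth gives 0; bid 3 gives 1 > 0. Violating.
Others bid (2, 3, 2): truth gives 0; bid 3 gives 1 > 0. Violating.
Others bid (2, 3, 3): truth gives 0; bid 3 gives 1 > 0. Violating.
Others bid (2, 2, 4): truth gives 0; no alternative beats it.
Others bid (2, 2, 14): truth gives 0; no alternative beats it.
(Checking all 125 profiles: 4 have a profitable deviation, 121 do not.)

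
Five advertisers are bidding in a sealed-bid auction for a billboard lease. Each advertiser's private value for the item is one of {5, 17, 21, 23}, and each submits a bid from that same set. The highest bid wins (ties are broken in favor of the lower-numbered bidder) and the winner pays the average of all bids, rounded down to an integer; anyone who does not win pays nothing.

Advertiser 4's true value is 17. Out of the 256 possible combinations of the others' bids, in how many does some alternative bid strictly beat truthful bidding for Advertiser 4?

Others bid (5, 5, 5, 21): truth gives 0; bid 21 gives 6 > 0. Violating.
Others bid (5, 5, 5, 23): truth gives 0; bid 23 gives 5 > 0. Violating.
Others bid (5, 5, 17, 5): truth gives 0; bid 21 gives 7 > 0. Violating.
Others bid (5, 5, 17, 17): truth gives 0; bid 21 gives 4 > 0. Violating.
Others bid (5, 5, 5, 5): truth gives 10; no alternative beats it.
Others bid (5, 5, 5, 17): truth gives 8; no alternative beats it.
(Checking all 256 profiles: 54 have a profitable deviation, 202 do not.)

54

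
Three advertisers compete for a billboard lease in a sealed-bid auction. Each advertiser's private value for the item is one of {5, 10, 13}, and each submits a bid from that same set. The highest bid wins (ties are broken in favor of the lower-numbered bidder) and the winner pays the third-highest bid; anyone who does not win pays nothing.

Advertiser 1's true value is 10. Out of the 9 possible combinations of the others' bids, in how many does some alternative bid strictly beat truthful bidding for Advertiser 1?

2

Others bid (5, 13): truth gives 0; bid 13 gives 5 > 0. Violating.
Others bid (13, 5): truth gives 0; bid 13 gives 5 > 0. Violating.
Others bid (5, 5): truth gives 5; no alternative beats it.
Others bid (5, 10): truth gives 5; no alternative beats it.
(Checking all 9 profiles: 2 have a profitable deviation, 7 do not.)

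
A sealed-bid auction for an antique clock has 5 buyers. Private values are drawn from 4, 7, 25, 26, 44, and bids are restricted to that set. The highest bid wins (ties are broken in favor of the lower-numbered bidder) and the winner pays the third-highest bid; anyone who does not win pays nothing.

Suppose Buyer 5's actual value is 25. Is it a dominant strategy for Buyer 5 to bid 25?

Consider the case where Buyer 1 bids 4, Buyer 2 bids 4, Buyer 3 bids 4 and Buyer 4 bids 25.
Truthful bid 25: loses, pays 0, utility 0.
Bid 26 instead: wins, pays 4, utility 25 - 4 = 21.
Since 21 > 0, bidding 26 is strictly better here, so truthful bidding is not dominant.

No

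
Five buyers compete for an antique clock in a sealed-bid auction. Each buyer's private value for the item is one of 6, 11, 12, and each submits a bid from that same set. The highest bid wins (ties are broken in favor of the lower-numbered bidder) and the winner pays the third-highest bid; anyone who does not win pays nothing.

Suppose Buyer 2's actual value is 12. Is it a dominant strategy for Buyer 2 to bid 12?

Yes

Check each profile of the others' bids and compare truth against every alternative bid.
Others bid (6, 6, 6, 12): truth gives 6, best alternative gives 0.
Others bid (6, 6, 12, 6): truth gives 6, best alternative gives 0.
Others bid (6, 12, 6, 6): truth gives 6, best alternative gives 0.
Others bid (11, 6, 6, 6): truth gives 6, best alternative gives 0.
Others bid (6, 6, 11, 12): truth gives 1, best alternative gives 0.
Others bid (6, 6, 12, 11): truth gives 1, best alternative gives 0.
(Remaining 75 profiles checked similarly; truth is weakly best in each.)
In every case the truthful bid is at least as good as any alternative, so it is a dominant strategy.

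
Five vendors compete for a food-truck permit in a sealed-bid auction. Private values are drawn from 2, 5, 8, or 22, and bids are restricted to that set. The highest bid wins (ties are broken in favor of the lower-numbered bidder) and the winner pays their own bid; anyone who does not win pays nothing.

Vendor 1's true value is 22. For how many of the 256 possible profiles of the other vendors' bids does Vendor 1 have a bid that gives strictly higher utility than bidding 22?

81

Others bid (2, 2, 2, 2): truth gives 0; bid 2 gives 20 > 0. Violating.
Others bid (2, 2, 2, 5): truth gives 0; bid 5 gives 17 > 0. Violating.
Others bid (2, 2, 2, 8): truth gives 0; bid 8 gives 14 > 0. Violating.
Others bid (2, 2, 5, 2): truth gives 0; bid 5 gives 17 > 0. Violating.
Others bid (2, 2, 2, 22): truth gives 0; no alternative beats it.
Others bid (2, 2, 5, 22): truth gives 0; no alternative beats it.
(Checking all 256 profiles: 81 have a profitable deviation, 175 do not.)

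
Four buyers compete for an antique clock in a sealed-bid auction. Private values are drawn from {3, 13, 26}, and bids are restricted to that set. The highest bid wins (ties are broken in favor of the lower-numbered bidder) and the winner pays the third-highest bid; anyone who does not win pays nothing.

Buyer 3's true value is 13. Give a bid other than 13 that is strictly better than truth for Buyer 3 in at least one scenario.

26

Suppose Buyer 1 bids 3, Buyer 2 bids 3 and Buyer 4 bids 26.
Bid 13: loses, pays 0, utility 0.
Bid 26: wins, pays 3, utility 13 - 3 = 10.
So bidding 26 beats truth here (10 > 0).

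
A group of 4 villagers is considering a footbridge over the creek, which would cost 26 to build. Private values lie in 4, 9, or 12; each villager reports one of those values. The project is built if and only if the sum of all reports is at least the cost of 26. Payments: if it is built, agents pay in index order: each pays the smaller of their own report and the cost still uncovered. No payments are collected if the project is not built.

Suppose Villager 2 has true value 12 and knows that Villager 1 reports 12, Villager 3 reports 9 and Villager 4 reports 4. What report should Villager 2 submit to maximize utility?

4

Report 4: project built, pays 4, utility 12 - 4 = 8.
Report 9: project built, pays 9, utility 12 - 9 = 3.
Report 12: project built, pays 12, utility 12 - 12 = 0.
The best choice is 4 with utility 8.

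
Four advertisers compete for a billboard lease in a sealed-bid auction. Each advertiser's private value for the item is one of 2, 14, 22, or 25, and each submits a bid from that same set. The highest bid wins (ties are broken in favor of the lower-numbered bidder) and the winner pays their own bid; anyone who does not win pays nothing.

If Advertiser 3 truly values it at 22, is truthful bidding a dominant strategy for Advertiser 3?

Consider the case where Advertiser 1 bids 2, Advertiser 2 bids 2 and Advertiser 4 bids 2.
Truthful bid 22: wins, pays 22, utility 22 - 22 = 0.
Bid 14 instead: wins, pays 14, utility 22 - 14 = 8.
Since 8 > 0, bidding 14 is strictly better here, so truthful bidding is not dominant.

No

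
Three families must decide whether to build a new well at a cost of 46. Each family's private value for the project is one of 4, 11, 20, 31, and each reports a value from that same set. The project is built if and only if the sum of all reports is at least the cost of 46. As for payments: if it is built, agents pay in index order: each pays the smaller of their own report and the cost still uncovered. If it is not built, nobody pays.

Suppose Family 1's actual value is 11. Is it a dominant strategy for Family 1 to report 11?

No

Consider the case where Family 2 reports 11 and Family 3 reports 31.
Truthful report 11: project built, pays 11, utility 11 - 11 = 0.
Report 4 instead: project built, pays 4, utility 11 - 4 = 7.
Since 7 > 0, reporting 4 is strictly better here, so truthful reporting is not dominant.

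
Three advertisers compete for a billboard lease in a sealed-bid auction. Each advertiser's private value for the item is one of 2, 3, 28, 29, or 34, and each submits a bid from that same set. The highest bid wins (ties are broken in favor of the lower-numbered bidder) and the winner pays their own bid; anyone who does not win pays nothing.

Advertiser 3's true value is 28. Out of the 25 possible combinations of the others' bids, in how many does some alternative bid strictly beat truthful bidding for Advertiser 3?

Others bid (2, 2): truth gives 0; bid 3 gives 25 > 0. Violating.
Others bid (2, 3): truth gives 0; no alternative beats it.
Others bid (2, 28): truth gives 0; no alternative beats it.
(Checking all 25 profiles: 1 has a profitable deviation, 24 do not.)

1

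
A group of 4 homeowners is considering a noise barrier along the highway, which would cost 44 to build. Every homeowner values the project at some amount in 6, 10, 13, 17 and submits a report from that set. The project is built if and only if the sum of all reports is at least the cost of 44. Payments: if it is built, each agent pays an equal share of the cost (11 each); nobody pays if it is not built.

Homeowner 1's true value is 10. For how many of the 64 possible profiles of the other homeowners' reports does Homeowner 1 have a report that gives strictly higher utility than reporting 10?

Others report (6, 13, 17): truth gives -1; report 6 gives 0 > -1. Violating.
Others report (6, 17, 13): truth gives -1; report 6 gives 0 > -1. Violating.
Others report (10, 10, 17): truth gives -1; report 6 gives 0 > -1. Violating.
Others report (10, 13, 13): truth gives -1; report 6 gives 0 > -1. Violating.
Others report (6, 6, 6): truth gives 0; no alternative beats it.
Others report (6, 6, 10): truth gives 0; no alternative beats it.
(Checking all 64 profiles: 12 have a profitable deviation, 52 do not.)

12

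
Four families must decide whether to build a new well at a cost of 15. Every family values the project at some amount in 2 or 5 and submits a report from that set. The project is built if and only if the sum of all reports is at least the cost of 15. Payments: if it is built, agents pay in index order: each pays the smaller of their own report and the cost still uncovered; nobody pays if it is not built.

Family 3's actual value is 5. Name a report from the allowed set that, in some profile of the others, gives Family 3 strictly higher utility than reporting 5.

Suppose Family 1 reports 5, Family 2 reports 5 and Family 4 reports 5.
Report 5: project built, pays 5, utility 5 - 5 = 0.
Report 2: project built, pays 2, utility 5 - 2 = 3.
So reporting 2 beats truth here (3 > 0).

2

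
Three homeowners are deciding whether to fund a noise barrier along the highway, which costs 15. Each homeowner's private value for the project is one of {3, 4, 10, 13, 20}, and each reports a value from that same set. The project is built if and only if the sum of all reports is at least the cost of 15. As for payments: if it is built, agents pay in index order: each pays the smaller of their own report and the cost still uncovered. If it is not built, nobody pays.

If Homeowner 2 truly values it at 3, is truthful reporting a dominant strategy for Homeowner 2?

Yes

Check each profile of the others' reports and compare truth against every alternative report.
Others report (3, 10): truth gives 0, best alternative gives -1.
Others report (3, 13): truth gives 0, best alternative gives -1.
Others report (3, 20): truth gives 0, best alternative gives -1.
Others report (4, 10): truth gives 0, best alternative gives -1.
Others report (4, 13): truth gives 0, best alternative gives -1.
Others report (4, 20): truth gives 0, best alternative gives -1.
(Remaining 19 profiles checked similarly; truth is weakly best in each.)
In every case the truthful report is at least as good as any alternative, so it is a dominant strategy.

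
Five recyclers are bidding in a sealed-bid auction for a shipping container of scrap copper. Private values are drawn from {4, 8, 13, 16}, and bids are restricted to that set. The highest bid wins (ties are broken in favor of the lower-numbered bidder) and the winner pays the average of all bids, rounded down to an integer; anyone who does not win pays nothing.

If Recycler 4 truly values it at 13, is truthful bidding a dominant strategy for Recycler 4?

No

Consider the case where Recycler 1 bids 4, Recycler 2 bids 4, Recycler 3 bids 4 and Recycler 5 bids 4.
Truthful bid 13: wins, pays 5, utility 13 - 5 = 8.
Bid 8 instead: wins, pays 4, utility 13 - 4 = 9.
Since 9 > 8, bidding 8 is strictly better here, so truthful bidding is not dominant.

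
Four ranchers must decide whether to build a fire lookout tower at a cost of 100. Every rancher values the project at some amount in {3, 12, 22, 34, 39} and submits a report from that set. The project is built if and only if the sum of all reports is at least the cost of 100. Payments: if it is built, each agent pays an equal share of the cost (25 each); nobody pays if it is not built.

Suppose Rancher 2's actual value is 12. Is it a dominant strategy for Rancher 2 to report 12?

Consider the case where Rancher 1 reports 12, Rancher 3 reports 39 and Rancher 4 reports 39.
Truthful report 12: project built, pays 25, utility 12 - 25 = -13.
Report 3 instead: project not built, utility 0.
Since 0 > -13, reporting 3 is strictly better here, so truthful reporting is not dominant.

No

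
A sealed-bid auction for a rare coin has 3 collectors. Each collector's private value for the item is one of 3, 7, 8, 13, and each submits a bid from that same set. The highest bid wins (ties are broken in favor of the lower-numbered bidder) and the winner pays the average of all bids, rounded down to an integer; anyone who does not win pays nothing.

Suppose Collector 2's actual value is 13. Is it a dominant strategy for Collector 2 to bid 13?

No

Consider the case where Collector 1 bids 3 and Collector 3 bids 3.
Truthful bid 13: wins, pays 6, utility 13 - 6 = 7.
Bid 7 instead: wins, pays 4, utility 13 - 4 = 9.
Since 9 > 7, bidding 7 is strictly better here, so truthful bidding is not dominant.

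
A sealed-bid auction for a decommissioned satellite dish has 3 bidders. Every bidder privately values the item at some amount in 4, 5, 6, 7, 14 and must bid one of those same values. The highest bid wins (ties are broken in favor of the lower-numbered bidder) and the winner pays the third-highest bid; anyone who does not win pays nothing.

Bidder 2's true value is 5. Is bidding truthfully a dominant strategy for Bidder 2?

Consider the case where Bidder 1 bids 4 and Bidder 3 bids 6.
Truthful bid 5: loses, pays 0, utility 0.
Bid 6 instead: wins, pays 4, utility 5 - 4 = 1.
Since 1 > 0, bidding 6 is strictly better here, so truthful bidding is not dominant.

No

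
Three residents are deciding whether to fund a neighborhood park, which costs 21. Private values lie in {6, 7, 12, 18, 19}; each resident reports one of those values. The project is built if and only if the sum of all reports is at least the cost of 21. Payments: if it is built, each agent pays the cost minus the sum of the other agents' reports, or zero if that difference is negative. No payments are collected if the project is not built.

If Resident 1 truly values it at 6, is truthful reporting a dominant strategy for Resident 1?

Check each profile of the others' reports and compare truth against every alternative report.
Others report (7, 7): truth gives 0, best alternative gives -1.
Others report (6, 18): truth gives 6, best alternative gives 6.
Others report (6, 19): truth gives 6, best alternative gives 6.
Others report (7, 18): truth gives 6, best alternative gives 6.
Others report (7, 19): truth gives 6, best alternative gives 6.
Others report (12, 12): truth gives 6, best alternative gives 6.
(Remaining 19 profiles checked similarly; truth is weakly best in each.)
In every case the truthful report is at least as good as any alternative, so it is a dominant strategy.

Yes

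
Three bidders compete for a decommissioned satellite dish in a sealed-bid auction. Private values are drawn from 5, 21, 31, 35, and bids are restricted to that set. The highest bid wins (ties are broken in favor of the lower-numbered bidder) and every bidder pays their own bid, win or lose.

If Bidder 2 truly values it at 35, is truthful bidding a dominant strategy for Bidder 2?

No

Consider the case where Bidder 1 bids 5 and Bidder 3 bids 5.
Truthful bid 35: wins, pays 35, utility 35 - 35 = 0.
Bid 21 instead: wins, pays 21, utility 35 - 21 = 14.
Since 14 > 0, bidding 21 is strictly better here, so truthful bidding is not dominant.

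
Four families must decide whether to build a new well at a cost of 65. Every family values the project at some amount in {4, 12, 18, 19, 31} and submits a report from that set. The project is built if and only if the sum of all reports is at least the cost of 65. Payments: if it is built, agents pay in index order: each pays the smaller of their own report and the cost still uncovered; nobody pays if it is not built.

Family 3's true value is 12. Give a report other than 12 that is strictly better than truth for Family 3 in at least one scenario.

Suppose Family 1 reports 4, Family 2 reports 31 and Family 4 reports 31.
Report 12: project built, pays 12, utility 12 - 12 = 0.
Report 4: project built, pays 4, utility 12 - 4 = 8.
So reporting 4 beats truth here (8 > 0).

4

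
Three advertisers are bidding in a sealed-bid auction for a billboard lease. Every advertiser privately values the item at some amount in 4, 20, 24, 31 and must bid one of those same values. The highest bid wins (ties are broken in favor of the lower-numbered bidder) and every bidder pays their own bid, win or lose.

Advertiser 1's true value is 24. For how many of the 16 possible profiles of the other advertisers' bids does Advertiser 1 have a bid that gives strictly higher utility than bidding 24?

Others bid (4, 4): truth gives 0; bid 4 gives 20 > 0. Violating.
Others bid (4, 20): truth gives 0; bid 20 gives 4 > 0. Violating.
Others bid (4, 31): truth gives -24; bid 4 gives -4 > -24. Violating.
Others bid (20, 4): truth gives 0; bid 20 gives 4 > 0. Violating.
Others bid (4, 24): truth gives 0; no alternative beats it.
Others bid (20, 24): truth gives 0; no alternative beats it.
(Checking all 16 profiles: 11 have a profitable deviation, 5 do not.)

11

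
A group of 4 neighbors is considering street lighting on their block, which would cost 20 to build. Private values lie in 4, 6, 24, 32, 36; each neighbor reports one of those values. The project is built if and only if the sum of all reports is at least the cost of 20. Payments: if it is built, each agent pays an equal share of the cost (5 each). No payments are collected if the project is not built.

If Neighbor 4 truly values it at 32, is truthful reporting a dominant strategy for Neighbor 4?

Check each profile of the others' reports and compare truth against every alternative report.
Others report (4, 4, 4): truth gives 27, best alternative gives 27.
Others report (4, 4, 6): truth gives 27, best alternative gives 27.
Others report (4, 4, 24): truth gives 27, best alternative gives 27.
Others report (4, 4, 32): truth gives 27, best alternative gives 27.
Others report (4, 4, 36): truth gives 27, best alternative gives 27.
Others report (4, 6, 4): truth gives 27, best alternative gives 27.
(Remaining 119 profiles checked similarly; truth is weakly best in each.)
In every case the truthful report is at least as good as any alternative, so it is a dominant strategy.

Yes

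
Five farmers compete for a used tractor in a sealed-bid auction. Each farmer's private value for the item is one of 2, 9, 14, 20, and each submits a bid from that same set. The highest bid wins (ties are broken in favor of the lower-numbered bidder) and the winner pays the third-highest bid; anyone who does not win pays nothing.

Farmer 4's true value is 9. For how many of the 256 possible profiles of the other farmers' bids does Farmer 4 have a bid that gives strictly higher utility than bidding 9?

Others bid (2, 2, 2, 14): truth gives 0; bid 14 gives 7 > 0. Violating.
Others bid (2, 2, 2, 20): truth gives 0; bid 20 gives 7 > 0. Violating.
Others bid (2, 2, 9, 2): truth gives 0; bid 14 gives 7 > 0. Violating.
Others bid (2, 2, 14, 2): truth gives 0; bid 20 gives 7 > 0. Violating.
Others bid (2, 2, 2, 2): truth gives 7; no alternative beats it.
Others bid (2, 2, 2, 9): truth gives 7; no alternative beats it.
(Checking all 256 profiles: 8 have a profitable deviation, 248 do not.)

8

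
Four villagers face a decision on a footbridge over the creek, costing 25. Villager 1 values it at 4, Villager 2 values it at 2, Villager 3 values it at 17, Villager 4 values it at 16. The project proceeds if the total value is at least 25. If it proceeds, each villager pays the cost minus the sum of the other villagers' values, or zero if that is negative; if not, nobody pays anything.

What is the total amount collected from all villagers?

5

Total value 39 ≥ cost 25, so it is built.
Villager 1: others sum to 35; max(0, 25 - 35) = 0.
Villager 2: others sum to 37; max(0, 25 - 37) = 0.
Villager 3: others sum to 22; max(0, 25 - 22) = 3.
Villager 4: others sum to 23; max(0, 25 - 23) = 2.
Total collected = 0 + 0 + 3 + 2 = 5.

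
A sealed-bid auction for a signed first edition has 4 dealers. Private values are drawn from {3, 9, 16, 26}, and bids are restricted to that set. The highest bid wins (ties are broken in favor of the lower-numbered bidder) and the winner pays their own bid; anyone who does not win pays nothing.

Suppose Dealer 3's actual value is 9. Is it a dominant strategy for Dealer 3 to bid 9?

Yes

Check each profile of the others' bids and compare truth against every alternative bid.
Others bid (3, 3, 3): truth gives 0, best alternative gives 0.
Others bid (3, 3, 9): truth gives 0, best alternative gives 0.
Others bid (3, 3, 16): truth gives 0, best alternative gives 0.
Others bid (3, 3, 26): truth gives 0, best alternative gives 0.
Others bid (3, 9, 3): truth gives 0, best alternative gives 0.
Others bid (3, 9, 9): truth gives 0, best alternative gives 0.
(Remaining 58 profiles checked similarly; truth is weakly best in each.)
In every case the truthful bid is at least as good as any alternative, so it is a dominant strategy.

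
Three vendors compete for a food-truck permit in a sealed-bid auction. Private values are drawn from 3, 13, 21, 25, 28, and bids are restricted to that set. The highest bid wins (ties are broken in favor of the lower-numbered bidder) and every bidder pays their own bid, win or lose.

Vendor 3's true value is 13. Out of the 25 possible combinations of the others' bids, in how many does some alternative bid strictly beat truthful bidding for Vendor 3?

Others bid (3, 13): truth gives -13; bid 3 gives -3 > -13. Violating.
Others bid (3, 21): truth gives -13; bid 3 gives -3 > -13. Violating.
Others bid (3, 25): truth gives -13; bid 3 gives -3 > -13. Violating.
Others bid (3, 28): truth gives -13; bid 3 gives -3 > -13. Violating.
Others bid (3, 3): truth gives 0; no alternative beats it.
(Checking all 25 profiles: 24 have a profitable deviation, 1 does not.)

24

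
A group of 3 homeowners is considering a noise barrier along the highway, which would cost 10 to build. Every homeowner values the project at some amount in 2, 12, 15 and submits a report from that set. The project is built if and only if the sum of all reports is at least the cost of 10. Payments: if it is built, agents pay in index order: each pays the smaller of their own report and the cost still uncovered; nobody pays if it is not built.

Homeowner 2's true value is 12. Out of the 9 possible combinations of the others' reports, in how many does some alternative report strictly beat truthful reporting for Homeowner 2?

2

Others report (2, 12): truth gives 4; report 2 gives 10 > 4. Violating.
Others report (2, 15): truth gives 4; report 2 gives 10 > 4. Violating.
Others report (2, 2): truth gives 4; no alternative beats it.
Others report (12, 2): truth gives 12; no alternative beats it.
(Checking all 9 profiles: 2 have a profitable deviation, 7 do not.)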